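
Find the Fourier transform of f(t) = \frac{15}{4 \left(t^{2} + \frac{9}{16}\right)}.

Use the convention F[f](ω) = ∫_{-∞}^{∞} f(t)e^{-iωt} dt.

F(ω) = 5 \pi e^{- \frac{3 \left|{\omega}\right|}{4}}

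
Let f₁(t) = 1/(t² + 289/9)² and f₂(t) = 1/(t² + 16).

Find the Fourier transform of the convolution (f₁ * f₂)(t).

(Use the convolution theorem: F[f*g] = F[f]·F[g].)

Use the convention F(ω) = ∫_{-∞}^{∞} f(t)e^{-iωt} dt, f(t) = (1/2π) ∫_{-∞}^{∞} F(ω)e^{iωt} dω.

F[f₁*f₂](ω) = \frac{9 \pi^{2} \left(17 \left|{\omega}\right| + 3\right) e^{- \frac{29 \left|{\omega}\right|}{3}}}{39304}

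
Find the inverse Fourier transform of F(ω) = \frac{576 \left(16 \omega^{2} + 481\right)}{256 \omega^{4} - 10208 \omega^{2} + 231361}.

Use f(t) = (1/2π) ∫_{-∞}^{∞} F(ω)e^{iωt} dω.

f(t) = 8 e^{- \frac{9 \left|{t}\right|}{4}} \cos{\left(5 \left|{t}\right| \right)}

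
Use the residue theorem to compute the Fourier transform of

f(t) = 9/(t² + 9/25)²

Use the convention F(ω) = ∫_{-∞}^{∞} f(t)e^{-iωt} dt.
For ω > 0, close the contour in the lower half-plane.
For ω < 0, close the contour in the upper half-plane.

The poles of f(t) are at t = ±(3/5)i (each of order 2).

Let g(z) = f(z)e^{-iωz}; for large |z| the factor e^{-iωz} decays in the lower half-plane when ω > 0 and in the upper half-plane when ω < 0.

Case ω > 0 (lower half-plane, clockwise contour ⇒ F(ω) = -2πi·ΣRes):
  Res_{z = - \frac{3 i}{5}} g(z) = \frac{25 i \left(3 \omega + 5\right) e^{- \frac{3 \omega}{5}}}{12} (pole of order 2)
  F(ω) = -2πi·ΣRes = \frac{25 \pi \left(3 \omega + 5\right) e^{- \frac{3 \omega}{5}}}{6}

Case ω < 0 (upper half-plane, counterclockwise contour ⇒ F(ω) = +2πi·ΣRes):
  Res_{z = \frac{3 i}{5}} g(z) = \frac{25 i \left(3 \omega - 5\right) e^{\frac{3 \omega}{5}}}{12} (pole of order 2)
  F(ω) = 2πi·ΣRes = \frac{25 \pi \left(5 - 3 \omega\right) e^{\frac{3 \omega}{5}}}{6}

Both cases combine into a single formula in |ω|:

F(ω) = \frac{25 \pi \left(3 \left|{\omega}\right| + 5\right) e^{- \frac{3 \left|{\omega}\right|}{5}}}{6}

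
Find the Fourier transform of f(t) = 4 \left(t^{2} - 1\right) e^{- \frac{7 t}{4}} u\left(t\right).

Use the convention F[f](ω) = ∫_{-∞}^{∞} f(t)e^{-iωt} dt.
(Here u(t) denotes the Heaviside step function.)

F(ω) = \frac{16 \left(128 i \omega - \left(4 i \omega + 7\right)^{3} + 224\right)}{\left(4 i \omega + 7\right)^{4}}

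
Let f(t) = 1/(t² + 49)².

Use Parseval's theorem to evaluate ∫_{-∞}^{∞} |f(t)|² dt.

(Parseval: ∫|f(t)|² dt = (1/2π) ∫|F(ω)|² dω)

∫|f(t)|² dt = \frac{5 \pi}{13176688}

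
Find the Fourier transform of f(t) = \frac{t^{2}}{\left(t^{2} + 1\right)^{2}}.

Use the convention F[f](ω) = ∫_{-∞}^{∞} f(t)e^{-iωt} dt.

F(ω) = \frac{\pi \left(1 - \left|{\omega}\right|\right) e^{- \left|{\omega}\right|}}{2}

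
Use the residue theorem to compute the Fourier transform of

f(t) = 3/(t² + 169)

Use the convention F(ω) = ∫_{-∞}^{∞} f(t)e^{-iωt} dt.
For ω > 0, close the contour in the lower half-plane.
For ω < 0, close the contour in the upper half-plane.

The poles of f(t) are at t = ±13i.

Let g(z) = f(z)e^{-iωz}; for large |z| the factor e^{-iωz} decays in the lower half-plane when ω > 0 and in the upper half-plane when ω < 0.

Case ω > 0 (lower half-plane, clockwise contour ⇒ F(ω) = -2πi·ΣRes):
  Res_{z = - 13 i} g(z) = \frac{3 i e^{- 13 \omega}}{26}
  F(ω) = -2πi·ΣRes = \frac{3 \pi e^{- 13 \omega}}{13}

Case ω < 0 (upper half-plane, counterclockwise contour ⇒ F(ω) = +2πi·ΣRes):
  Res_{z = 13 i} g(z) = - \frac{3 i e^{13 \omega}}{26}
  F(ω) = 2πi·ΣRes = \frac{3 \pi e^{13 \omega}}{13}

Both cases combine into a single formula in |ω|:

F(ω) = \frac{3 \pi e^{- 13 \left|{\omega}\right|}}{13}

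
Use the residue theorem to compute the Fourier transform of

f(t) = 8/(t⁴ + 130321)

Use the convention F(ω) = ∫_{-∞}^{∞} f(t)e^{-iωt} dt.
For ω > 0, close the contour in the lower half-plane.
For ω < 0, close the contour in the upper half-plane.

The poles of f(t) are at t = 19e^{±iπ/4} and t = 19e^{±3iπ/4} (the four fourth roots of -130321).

Let g(z) = f(z)e^{-iωz}; for large |z| the factor e^{-iωz} decays in the lower half-plane when ω > 0 and in the upper half-plane when ω < 0.

Case ω > 0 (lower half-plane, clockwise contour ⇒ F(ω) = -2πi·ΣRes):
  Res_{z = - \frac{19 \sqrt{2}}{2} - \frac{19 \sqrt{2} i}{2}} g(z) = \frac{\sqrt{2} \left(1 + i\right) e^{\frac{19 \sqrt{2} \omega \left(-1 + i\right)}{2}}}{6859}
  Res_{z = \frac{19 \sqrt{2}}{2} - \frac{19 \sqrt{2} i}{2}} g(z) = \frac{\sqrt{2} \left(-1 + i\right) e^{- \frac{19 \sqrt{2} \omega \left(1 + i\right)}{2}}}{6859}
  F(ω) = -2πi·ΣRes = \frac{2 \sqrt{2} \pi \left(\left(1 - i\right) e^{19 \sqrt{2} i \omega} + 1 + i\right) e^{- \frac{19 \sqrt{2} \omega \left(1 + i\right)}{2}}}{6859} = \frac{8 \pi e^{- \frac{19 \sqrt{2} \omega}{2}} \sin{\left(\frac{19 \sqrt{2} \omega}{2} + \frac{\pi}{4} \right)}}{6859}

Case ω < 0 (upper half-plane, counterclockwise contour ⇒ F(ω) = +2πi·ΣRes):
  Res_{z = \frac{19 \sqrt{2}}{2} + \frac{19 \sqrt{2} i}{2}} g(z) = - \frac{\sqrt{2} \left(1 + i\right) e^{\frac{19 \sqrt{2} \omega \left(1 - i\right)}{2}}}{6859}
  Res_{z = - \frac{19 \sqrt{2}}{2} + \frac{19 \sqrt{2} i}{2}} g(z) = \frac{\sqrt{2} \left(1 - i\right) e^{\frac{19 \sqrt{2} \omega \left(1 + i\right)}{2}}}{6859}
  F(ω) = 2πi·ΣRes = - \frac{2 \sqrt{2} i \pi \left(\left(1 + i\right) e^{\frac{19 \sqrt{2} \omega \left(1 - i\right)}{2}} - \left(1 - i\right) e^{\frac{19 \sqrt{2} \omega \left(1 + i\right)}{2}}\right)}{6859} = \frac{8 \pi e^{\frac{19 \sqrt{2} \omega}{2}} \cos{\left(\frac{19 \sqrt{2} \omega}{2} + \frac{\pi}{4} \right)}}{6859}

Both cases combine into a single formula in |ω|:

F(ω) = \frac{8 \pi e^{- \frac{19 \sqrt{2} \left|{\omega}\right|}{2}} \sin{\left(\frac{19 \sqrt{2} \left|{\omega}\right|}{2} + \frac{\pi}{4} \right)}}{6859}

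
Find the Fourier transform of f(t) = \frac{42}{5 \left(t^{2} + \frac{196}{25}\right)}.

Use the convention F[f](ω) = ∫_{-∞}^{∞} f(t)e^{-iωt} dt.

F(ω) = 3 \pi e^{- \frac{14 \left|{\omega}\right|}{5}}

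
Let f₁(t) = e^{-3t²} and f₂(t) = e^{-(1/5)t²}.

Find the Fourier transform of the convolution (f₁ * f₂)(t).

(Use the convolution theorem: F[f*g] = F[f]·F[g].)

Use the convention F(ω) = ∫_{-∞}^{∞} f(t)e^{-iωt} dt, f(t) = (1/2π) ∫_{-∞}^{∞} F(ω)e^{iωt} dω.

F[f₁*f₂](ω) = \frac{\sqrt{15} \pi e^{- \frac{4 \omega^{2}}{3}}}{3}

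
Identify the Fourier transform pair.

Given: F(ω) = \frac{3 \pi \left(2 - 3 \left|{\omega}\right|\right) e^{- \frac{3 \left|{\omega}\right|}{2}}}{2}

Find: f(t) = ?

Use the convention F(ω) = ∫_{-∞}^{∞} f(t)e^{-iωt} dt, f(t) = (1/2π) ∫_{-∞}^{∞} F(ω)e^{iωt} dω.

f(t) = \frac{9 t^{2}}{\left(t^{2} + \frac{9}{4}\right)^{2}}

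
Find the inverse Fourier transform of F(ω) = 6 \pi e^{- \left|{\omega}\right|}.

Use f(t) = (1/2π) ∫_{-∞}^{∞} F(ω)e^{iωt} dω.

f(t) = \frac{6}{t^{2} + 1}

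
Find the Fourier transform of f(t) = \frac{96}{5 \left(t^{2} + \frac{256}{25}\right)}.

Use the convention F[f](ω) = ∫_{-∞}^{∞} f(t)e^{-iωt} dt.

F(ω) = 6 \pi e^{- \frac{16 \left|{\omega}\right|}{5}}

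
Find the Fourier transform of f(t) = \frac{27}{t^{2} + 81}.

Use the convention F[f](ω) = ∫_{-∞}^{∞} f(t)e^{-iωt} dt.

F(ω) = 3 \pi e^{- 9 \left|{\omega}\right|}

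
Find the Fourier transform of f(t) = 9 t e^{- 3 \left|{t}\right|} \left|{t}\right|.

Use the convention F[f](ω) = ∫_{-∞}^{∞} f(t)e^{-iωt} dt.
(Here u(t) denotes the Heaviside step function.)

F(ω) = \frac{36 i \omega \left(\omega^{2} - 27\right)}{\left(\omega^{2} + 9\right)^{3}}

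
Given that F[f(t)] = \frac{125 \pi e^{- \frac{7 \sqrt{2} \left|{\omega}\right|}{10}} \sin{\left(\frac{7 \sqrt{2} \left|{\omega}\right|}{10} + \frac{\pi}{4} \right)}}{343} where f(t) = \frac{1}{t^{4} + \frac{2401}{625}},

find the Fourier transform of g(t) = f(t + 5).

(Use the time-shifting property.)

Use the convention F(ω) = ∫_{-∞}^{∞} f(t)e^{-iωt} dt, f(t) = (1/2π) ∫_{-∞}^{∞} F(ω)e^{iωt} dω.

F[g](ω) = \frac{125 \pi e^{5 i \omega - \frac{7 \sqrt{2} \left|{\omega}\right|}{10}} \sin{\left(\frac{7 \sqrt{2} \left|{\omega}\right|}{10} + \frac{\pi}{4} \right)}}{343}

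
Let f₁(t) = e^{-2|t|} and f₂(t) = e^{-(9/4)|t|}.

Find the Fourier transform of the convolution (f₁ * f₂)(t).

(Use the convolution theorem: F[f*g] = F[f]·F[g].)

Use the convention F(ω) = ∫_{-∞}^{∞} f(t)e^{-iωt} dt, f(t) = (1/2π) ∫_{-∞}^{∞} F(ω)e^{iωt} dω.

F[f₁*f₂](ω) = \frac{288}{\left(\omega^{2} + 4\right) \left(16 \omega^{2} + 81\right)}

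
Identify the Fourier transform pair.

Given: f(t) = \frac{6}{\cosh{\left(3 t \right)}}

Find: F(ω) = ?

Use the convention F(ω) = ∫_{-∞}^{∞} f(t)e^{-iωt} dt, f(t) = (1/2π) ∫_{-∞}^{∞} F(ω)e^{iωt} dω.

F(ω) = \frac{2 \pi}{\cosh{\left(\frac{\pi \omega}{6} \right)}}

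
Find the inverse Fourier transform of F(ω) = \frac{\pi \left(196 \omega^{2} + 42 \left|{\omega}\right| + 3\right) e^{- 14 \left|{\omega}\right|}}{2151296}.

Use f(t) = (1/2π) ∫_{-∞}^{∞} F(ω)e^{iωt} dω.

f(t) = \frac{2}{\left(t^{2} + 196\right)^{3}}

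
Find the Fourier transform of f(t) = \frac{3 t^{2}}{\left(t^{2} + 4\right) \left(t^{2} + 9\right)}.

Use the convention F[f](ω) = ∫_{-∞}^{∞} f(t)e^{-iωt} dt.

F(ω) = \frac{3 \pi \left(3 - 2 e^{\left|{\omega}\right|}\right) e^{- 3 \left|{\omega}\right|}}{5}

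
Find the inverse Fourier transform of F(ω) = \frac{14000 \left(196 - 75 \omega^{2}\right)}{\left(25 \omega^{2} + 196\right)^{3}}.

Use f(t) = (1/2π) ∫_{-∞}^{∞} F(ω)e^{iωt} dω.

f(t) = 2 t^{2} e^{- \frac{14 \left|{t}\right|}{5}}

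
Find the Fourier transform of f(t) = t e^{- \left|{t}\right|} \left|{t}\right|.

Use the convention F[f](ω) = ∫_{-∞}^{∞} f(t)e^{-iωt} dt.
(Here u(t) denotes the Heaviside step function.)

F(ω) = \frac{4 i \omega \left(\omega^{2} - 3\right)}{\left(\omega^{2} + 1\right)^{3}}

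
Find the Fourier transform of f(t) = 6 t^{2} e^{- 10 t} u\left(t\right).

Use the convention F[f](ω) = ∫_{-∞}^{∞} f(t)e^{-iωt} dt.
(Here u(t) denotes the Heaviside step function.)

F(ω) = \frac{12}{\left(i \omega + 10\right)^{3}}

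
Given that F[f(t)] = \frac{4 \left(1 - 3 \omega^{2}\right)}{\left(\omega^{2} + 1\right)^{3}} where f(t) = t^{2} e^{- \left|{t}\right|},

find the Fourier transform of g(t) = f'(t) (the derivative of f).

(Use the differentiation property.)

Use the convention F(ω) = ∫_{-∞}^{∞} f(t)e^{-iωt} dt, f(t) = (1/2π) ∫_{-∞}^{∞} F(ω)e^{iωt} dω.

F[g](ω) = - \frac{4 i \omega \left(3 \omega^{2} - 1\right)}{\left(\omega^{2} + 1\right)^{3}}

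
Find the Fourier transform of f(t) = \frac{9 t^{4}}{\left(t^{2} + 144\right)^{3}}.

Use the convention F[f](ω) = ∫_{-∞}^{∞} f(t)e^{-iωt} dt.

F(ω) = \frac{9 \pi \left(48 \omega^{2} - 20 \left|{\omega}\right| + 1\right) e^{- 12 \left|{\omega}\right|}}{32}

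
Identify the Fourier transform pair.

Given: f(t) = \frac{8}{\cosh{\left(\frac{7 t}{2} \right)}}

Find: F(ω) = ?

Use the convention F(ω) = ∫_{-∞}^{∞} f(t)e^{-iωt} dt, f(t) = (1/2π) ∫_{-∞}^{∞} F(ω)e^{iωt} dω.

F(ω) = \frac{16 \pi}{7 \cosh{\left(\frac{\pi \omega}{7} \right)}}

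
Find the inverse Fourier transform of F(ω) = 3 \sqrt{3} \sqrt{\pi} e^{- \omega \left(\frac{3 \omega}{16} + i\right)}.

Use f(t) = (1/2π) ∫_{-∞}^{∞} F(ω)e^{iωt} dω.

f(t) = 6 e^{- \frac{4 \left(t - 1\right)^{2}}{3}}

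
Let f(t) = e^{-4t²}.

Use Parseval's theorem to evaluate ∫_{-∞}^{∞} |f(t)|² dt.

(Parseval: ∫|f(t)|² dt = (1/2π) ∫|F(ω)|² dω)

∫|f(t)|² dt = \frac{\sqrt{2} \sqrt{\pi}}{4}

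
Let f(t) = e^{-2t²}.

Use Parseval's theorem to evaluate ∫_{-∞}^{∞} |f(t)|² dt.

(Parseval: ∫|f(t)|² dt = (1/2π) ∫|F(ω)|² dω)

∫|f(t)|² dt = \frac{\sqrt{\pi}}{2}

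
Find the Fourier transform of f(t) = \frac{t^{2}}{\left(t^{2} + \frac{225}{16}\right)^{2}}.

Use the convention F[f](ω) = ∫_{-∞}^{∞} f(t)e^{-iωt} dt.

F(ω) = \frac{\pi \left(4 - 15 \left|{\omega}\right|\right) e^{- \frac{15 \left|{\omega}\right|}{4}}}{30}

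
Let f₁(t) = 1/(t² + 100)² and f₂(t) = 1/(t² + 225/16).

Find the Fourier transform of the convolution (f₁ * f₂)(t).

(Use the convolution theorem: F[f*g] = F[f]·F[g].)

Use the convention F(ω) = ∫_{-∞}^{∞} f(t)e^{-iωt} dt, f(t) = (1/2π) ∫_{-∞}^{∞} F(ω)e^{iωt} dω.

F[f₁*f₂](ω) = \frac{\pi^{2} \left(10 \left|{\omega}\right| + 1\right) e^{- \frac{55 \left|{\omega}\right|}{4}}}{7500}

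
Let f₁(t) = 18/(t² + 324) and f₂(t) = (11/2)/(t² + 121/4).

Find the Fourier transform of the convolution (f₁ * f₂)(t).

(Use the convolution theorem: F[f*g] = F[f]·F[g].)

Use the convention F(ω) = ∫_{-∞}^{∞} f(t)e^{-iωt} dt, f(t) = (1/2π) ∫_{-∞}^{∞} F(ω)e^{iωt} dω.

F[f₁*f₂](ω) = \pi^{2} e^{- \frac{47 \left|{\omega}\right|}{2}}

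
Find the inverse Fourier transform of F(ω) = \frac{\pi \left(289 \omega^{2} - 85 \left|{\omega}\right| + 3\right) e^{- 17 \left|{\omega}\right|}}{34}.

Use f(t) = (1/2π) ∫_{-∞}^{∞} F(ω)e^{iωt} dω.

f(t) = \frac{4 t^{4}}{\left(t^{2} + 289\right)^{3}}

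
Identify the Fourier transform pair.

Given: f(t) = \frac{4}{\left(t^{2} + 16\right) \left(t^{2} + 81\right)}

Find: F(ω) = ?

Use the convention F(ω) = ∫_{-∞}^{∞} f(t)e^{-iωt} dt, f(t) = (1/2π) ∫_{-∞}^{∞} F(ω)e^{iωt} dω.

F(ω) = \frac{\pi \left(9 e^{5 \left|{\omega}\right|} - 4\right) e^{- 9 \left|{\omega}\right|}}{585}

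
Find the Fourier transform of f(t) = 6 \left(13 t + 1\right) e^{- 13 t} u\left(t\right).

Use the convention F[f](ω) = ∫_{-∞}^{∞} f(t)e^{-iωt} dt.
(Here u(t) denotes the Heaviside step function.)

F(ω) = \frac{6 \left(- i \omega - 26\right)}{\omega^{2} - 26 i \omega - 169}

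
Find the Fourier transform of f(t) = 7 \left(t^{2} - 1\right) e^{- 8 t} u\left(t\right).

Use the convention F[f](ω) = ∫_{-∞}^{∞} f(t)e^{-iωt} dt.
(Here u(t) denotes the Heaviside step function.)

F(ω) = \frac{7 \left(2 i \omega - \left(i \omega + 8\right)^{3} + 16\right)}{\left(i \omega + 8\right)^{4}}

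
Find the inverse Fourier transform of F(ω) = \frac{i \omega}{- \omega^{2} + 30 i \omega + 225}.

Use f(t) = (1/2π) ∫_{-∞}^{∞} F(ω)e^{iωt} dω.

f(t) = \left(1 - 15 t\right) e^{- 15 t} u\left(t\right)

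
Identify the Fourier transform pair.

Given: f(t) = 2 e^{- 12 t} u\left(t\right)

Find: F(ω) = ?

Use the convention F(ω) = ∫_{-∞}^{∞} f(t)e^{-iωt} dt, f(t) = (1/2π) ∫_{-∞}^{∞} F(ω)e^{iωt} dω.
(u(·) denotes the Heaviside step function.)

F(ω) = \frac{2}{i \omega + 12}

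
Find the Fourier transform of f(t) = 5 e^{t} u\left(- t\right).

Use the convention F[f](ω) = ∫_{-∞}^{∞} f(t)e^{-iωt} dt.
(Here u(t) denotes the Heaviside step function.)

F(ω) = \frac{5 i}{\omega + i}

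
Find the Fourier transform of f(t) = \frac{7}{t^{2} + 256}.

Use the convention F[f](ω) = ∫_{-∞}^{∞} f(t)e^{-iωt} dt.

F(ω) = \frac{7 \pi e^{- 16 \left|{\omega}\right|}}{16}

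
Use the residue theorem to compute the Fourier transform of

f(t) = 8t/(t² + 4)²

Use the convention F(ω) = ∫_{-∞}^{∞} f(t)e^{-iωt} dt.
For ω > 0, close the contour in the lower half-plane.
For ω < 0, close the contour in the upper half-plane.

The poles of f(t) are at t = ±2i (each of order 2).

Let g(z) = f(z)e^{-iωz}; for large |z| the factor e^{-iωz} decays in the lower half-plane when ω > 0 and in the upper half-plane when ω < 0.

Case ω > 0 (lower half-plane, clockwise contour ⇒ F(ω) = -2πi·ΣRes):
  Res_{z = - 2 i} g(z) = \omega e^{- 2 \omega} (pole of order 2)
  F(ω) = -2πi·ΣRes = - 2 i \pi \omega e^{- 2 \omega}

Case ω < 0 (upper half-plane, counterclockwise contour ⇒ F(ω) = +2πi·ΣRes):
  Res_{z = 2 i} g(z) = - \omega e^{2 \omega} (pole of order 2)
  F(ω) = 2πi·ΣRes = - 2 i \pi \omega e^{2 \omega}

Both cases combine into a single formula in |ω|:

F(ω) = - 2 i \pi \omega e^{- 2 \left|{\omega}\right|}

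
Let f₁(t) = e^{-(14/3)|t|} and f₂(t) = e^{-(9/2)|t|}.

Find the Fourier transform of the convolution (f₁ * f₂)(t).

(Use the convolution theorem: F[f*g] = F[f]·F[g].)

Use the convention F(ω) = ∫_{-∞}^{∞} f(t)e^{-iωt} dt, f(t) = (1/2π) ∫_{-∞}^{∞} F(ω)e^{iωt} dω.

F[f₁*f₂](ω) = \frac{3024}{36 \omega^{4} + 1513 \omega^{2} + 15876}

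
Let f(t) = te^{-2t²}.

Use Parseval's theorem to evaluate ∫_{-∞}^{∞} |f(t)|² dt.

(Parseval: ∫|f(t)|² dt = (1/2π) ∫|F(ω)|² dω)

∫|f(t)|² dt = \frac{\sqrt{\pi}}{16}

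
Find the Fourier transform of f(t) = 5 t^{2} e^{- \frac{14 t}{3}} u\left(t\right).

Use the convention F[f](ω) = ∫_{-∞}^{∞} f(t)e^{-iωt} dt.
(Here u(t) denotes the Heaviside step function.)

F(ω) = \frac{270}{\left(3 i \omega + 14\right)^{3}}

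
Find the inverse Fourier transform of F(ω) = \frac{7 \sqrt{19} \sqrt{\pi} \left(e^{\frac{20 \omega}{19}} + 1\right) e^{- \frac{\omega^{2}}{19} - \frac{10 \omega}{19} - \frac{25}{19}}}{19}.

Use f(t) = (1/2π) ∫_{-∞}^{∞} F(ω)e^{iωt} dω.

f(t) = 7 e^{- \frac{19 t^{2}}{4}} \cos{\left(5 t \right)}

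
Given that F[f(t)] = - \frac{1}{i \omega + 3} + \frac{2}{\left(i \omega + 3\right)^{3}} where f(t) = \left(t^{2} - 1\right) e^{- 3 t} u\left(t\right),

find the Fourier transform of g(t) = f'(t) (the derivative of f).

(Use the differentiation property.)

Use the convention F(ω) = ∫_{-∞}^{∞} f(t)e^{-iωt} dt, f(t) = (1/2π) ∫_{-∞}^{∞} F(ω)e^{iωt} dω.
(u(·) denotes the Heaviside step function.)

F[g](ω) = \frac{i \omega \left(2 i \omega - \left(i \omega + 3\right)^{3} + 6\right)}{\left(i \omega + 3\right)^{4}}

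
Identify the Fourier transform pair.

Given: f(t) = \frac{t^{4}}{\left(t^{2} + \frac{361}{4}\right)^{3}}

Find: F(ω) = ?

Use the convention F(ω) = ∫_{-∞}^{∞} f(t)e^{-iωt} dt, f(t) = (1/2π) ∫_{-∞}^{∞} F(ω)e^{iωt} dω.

F(ω) = \frac{\pi \left(361 \omega^{2} - 190 \left|{\omega}\right| + 12\right) e^{- \frac{19 \left|{\omega}\right|}{2}}}{304}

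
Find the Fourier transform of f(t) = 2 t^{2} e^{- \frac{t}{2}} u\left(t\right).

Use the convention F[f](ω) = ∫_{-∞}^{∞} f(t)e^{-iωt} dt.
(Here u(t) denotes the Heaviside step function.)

F(ω) = \frac{32}{\left(2 i \omega + 1\right)^{3}}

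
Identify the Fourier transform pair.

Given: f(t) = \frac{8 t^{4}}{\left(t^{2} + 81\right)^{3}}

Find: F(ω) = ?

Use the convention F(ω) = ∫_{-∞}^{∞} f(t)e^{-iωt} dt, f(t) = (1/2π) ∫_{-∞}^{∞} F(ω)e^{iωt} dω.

F(ω) = \frac{\pi \left(27 \omega^{2} - 15 \left|{\omega}\right| + 1\right) e^{- 9 \left|{\omega}\right|}}{3}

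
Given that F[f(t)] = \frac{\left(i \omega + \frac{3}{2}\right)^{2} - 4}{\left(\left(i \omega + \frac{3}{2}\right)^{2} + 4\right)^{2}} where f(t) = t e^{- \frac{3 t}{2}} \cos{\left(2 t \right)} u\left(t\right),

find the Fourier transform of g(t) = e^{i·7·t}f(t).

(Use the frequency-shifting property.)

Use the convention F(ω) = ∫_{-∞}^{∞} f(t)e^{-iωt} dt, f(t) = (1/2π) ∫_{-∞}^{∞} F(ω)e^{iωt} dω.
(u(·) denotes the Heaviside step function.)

F[g](ω) = \frac{4 \left(\left(2 i \left(\omega - 7\right) + 3\right)^{2} - 16\right)}{\left(\left(2 i \left(\omega - 7\right) + 3\right)^{2} + 16\right)^{2}}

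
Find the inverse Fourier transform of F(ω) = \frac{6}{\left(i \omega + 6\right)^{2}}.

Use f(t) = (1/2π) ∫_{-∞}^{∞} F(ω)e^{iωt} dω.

f(t) = 6 t e^{- 6 t} u\left(t\right)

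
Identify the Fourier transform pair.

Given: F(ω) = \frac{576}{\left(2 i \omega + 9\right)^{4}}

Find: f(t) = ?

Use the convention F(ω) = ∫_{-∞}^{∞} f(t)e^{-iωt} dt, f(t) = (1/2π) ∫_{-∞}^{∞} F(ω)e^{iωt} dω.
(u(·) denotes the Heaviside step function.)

f(t) = 6 t^{3} e^{- \frac{9 t}{2}} u\left(t\right)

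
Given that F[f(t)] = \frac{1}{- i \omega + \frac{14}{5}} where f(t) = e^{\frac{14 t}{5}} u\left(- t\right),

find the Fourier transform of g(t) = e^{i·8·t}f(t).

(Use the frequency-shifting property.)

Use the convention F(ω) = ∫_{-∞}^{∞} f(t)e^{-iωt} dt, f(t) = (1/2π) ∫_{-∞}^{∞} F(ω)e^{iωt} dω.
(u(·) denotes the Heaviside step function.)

F[g](ω) = - \frac{5}{5 i \left(\omega - 8\right) - 14}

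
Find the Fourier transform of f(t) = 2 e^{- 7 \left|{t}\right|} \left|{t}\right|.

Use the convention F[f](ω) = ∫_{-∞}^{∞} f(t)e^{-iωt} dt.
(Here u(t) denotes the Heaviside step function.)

F(ω) = \frac{4 \left(49 - \omega^{2}\right)}{\left(\omega^{2} + 49\right)^{2}}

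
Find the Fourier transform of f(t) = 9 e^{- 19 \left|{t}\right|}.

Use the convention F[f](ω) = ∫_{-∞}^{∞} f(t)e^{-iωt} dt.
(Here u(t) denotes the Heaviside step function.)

F(ω) = \frac{342}{\omega^{2} + 361}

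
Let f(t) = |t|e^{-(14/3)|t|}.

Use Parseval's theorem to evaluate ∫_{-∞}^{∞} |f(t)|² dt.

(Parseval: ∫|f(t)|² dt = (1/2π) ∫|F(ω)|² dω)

∫|f(t)|² dt = \frac{27}{5488}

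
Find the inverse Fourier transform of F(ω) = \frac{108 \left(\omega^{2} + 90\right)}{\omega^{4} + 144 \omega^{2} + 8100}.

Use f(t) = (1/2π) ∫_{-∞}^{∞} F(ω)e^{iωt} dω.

f(t) = 6 e^{- 9 \left|{t}\right|} \cos{\left(3 \left|{t}\right| \right)}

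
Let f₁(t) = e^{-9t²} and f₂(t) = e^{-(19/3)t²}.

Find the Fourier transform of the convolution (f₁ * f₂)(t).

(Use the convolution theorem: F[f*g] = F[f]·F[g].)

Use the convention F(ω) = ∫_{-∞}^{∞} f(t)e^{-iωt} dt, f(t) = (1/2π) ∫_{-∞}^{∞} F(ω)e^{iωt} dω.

F[f₁*f₂](ω) = \frac{\sqrt{57} \pi e^{- \frac{23 \omega^{2}}{342}}}{57}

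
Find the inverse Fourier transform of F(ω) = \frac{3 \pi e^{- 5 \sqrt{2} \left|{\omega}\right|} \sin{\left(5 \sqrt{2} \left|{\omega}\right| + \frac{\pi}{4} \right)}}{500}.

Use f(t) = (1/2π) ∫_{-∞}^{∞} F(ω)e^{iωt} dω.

f(t) = \frac{6}{t^{4} + 10000}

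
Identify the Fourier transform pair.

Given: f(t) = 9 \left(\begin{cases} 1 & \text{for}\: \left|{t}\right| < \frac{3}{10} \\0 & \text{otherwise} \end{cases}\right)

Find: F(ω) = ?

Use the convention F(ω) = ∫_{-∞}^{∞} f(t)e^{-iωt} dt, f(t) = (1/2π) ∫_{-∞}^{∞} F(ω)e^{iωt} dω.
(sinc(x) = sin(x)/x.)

F(ω) = \frac{27 \operatorname{sinc}{\left(\frac{3 \omega}{10} \right)}}{5}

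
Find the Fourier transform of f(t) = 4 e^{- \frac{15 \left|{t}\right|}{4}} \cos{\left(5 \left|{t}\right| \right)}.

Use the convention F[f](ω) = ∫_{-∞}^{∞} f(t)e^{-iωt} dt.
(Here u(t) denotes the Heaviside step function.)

F(ω) = \frac{480 \left(16 \omega^{2} + 625\right)}{256 \omega^{4} - 5600 \omega^{2} + 390625}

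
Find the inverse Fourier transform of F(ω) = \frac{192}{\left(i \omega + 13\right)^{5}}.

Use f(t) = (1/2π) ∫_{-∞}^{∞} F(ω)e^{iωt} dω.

f(t) = 8 t^{4} e^{- 13 t} u\left(t\right)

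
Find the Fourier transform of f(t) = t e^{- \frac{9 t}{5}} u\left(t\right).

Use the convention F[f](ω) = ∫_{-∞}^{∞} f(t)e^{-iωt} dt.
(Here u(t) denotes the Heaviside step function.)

F(ω) = \frac{25}{\left(5 i \omega + 9\right)^{2}}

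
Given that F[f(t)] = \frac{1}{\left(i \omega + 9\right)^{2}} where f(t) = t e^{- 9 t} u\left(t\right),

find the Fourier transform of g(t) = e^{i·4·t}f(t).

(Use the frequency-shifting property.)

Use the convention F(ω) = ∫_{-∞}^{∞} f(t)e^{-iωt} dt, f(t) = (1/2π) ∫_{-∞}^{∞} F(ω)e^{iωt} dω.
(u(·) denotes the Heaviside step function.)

F[g](ω) = \frac{1}{\left(i \left(\omega - 4\right) + 9\right)^{2}}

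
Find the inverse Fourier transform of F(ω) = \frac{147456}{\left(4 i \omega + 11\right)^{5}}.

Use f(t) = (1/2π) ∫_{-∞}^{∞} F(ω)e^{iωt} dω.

f(t) = 6 t^{4} e^{- \frac{11 t}{4}} u\left(t\right)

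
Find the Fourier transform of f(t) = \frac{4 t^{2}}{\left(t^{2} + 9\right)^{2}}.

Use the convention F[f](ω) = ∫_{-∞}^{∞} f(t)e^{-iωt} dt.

F(ω) = \frac{2 \pi \left(1 - 3 \left|{\omega}\right|\right) e^{- 3 \left|{\omega}\right|}}{3}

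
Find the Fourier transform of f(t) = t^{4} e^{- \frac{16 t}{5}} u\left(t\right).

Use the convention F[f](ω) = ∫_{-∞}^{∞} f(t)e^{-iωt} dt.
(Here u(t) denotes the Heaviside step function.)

F(ω) = \frac{75000}{\left(5 i \omega + 16\right)^{5}}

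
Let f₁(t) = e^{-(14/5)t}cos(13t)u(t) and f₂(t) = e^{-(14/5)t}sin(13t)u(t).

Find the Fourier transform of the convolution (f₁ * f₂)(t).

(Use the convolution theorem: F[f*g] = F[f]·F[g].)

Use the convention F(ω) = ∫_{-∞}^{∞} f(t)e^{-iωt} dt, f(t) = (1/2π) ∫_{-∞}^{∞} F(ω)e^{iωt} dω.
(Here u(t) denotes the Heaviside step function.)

F[f₁*f₂](ω) = \frac{1625 \left(5 i \omega + 14\right)}{\left(\left(5 i \omega + 14\right)^{2} + 4225\right)^{2}}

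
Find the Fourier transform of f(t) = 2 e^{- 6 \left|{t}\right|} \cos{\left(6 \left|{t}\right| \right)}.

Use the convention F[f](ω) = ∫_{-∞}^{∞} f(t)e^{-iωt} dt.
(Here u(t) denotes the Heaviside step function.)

F(ω) = \frac{24 \left(\omega^{2} + 72\right)}{\omega^{4} + 5184}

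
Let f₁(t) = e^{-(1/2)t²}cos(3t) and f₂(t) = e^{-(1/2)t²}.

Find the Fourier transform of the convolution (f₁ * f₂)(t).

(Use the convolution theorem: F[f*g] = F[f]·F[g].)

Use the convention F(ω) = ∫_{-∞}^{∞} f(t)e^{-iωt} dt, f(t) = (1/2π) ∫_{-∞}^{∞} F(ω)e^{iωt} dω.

F[f₁*f₂](ω) = \pi \left(e^{6 \omega} + 1\right) e^{- \omega^{2} - 3 \omega - \frac{9}{2}}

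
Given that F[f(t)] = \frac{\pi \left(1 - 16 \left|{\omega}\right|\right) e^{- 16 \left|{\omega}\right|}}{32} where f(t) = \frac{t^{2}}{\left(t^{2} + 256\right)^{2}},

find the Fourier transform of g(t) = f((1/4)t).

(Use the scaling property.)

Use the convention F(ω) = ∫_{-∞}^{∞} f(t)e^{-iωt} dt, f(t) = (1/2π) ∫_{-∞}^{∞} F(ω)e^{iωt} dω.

F[g](ω) = \frac{\pi \left(1 - 64 \left|{\omega}\right|\right) e^{- 64 \left|{\omega}\right|}}{8}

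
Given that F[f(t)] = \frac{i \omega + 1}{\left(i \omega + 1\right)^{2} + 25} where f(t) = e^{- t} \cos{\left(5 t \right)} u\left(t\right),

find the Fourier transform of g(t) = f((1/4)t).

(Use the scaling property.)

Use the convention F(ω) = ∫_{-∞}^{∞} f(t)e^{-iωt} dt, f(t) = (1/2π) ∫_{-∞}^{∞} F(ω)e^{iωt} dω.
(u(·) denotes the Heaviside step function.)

F[g](ω) = \frac{4 \left(4 i \omega + 1\right)}{\left(4 i \omega + 1\right)^{2} + 25}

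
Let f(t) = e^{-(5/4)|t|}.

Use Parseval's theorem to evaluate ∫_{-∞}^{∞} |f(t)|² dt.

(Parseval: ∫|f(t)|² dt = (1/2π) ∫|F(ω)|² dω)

∫|f(t)|² dt = \frac{4}{5}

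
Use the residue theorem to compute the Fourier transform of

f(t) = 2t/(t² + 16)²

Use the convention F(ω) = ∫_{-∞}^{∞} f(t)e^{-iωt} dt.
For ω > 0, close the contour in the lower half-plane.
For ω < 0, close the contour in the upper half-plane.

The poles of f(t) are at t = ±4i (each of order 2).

Let g(z) = f(z)e^{-iωz}; for large |z| the factor e^{-iωz} decays in the lower half-plane when ω > 0 and in the upper half-plane when ω < 0.

Case ω > 0 (lower half-plane, clockwise contour ⇒ F(ω) = -2πi·ΣRes):
  Res_{z = - 4 i} g(z) = \frac{\omega e^{- 4 \omega}}{8} (pole of order 2)
  F(ω) = -2πi·ΣRes = - \frac{i \pi \omega e^{- 4 \omega}}{4}

Case ω < 0 (upper half-plane, counterclockwise contour ⇒ F(ω) = +2πi·ΣRes):
  Res_{z = 4 i} g(z) = - \frac{\omega e^{4 \omega}}{8} (pole of order 2)
  F(ω) = 2πi·ΣRes = - \frac{i \pi \omega e^{4 \omega}}{4}

Both cases combine into a single formula in |ω|:

F(ω) = - \frac{i \pi \omega e^{- 4 \left|{\omega}\right|}}{4}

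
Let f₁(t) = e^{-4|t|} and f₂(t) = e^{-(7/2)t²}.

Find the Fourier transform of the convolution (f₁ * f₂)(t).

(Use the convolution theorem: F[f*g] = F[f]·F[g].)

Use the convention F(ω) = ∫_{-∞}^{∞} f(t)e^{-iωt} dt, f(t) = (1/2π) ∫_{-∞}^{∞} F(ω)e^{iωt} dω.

F[f₁*f₂](ω) = \frac{8 \sqrt{14} \sqrt{\pi} e^{- \frac{\omega^{2}}{14}}}{7 \left(\omega^{2} + 16\right)}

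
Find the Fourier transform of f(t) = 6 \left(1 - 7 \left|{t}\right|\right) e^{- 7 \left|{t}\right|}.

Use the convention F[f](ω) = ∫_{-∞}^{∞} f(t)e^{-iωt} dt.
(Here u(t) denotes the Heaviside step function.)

F(ω) = \frac{168 \omega^{2}}{\left(\omega^{2} + 49\right)^{2}}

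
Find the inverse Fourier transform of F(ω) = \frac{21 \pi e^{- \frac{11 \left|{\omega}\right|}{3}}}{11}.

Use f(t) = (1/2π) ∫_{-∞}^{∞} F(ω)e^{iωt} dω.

f(t) = \frac{7}{t^{2} + \frac{121}{9}}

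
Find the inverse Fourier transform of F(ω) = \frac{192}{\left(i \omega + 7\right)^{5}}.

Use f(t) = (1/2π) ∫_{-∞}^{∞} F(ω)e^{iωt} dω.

f(t) = 8 t^{4} e^{- 7 t} u\left(t\right)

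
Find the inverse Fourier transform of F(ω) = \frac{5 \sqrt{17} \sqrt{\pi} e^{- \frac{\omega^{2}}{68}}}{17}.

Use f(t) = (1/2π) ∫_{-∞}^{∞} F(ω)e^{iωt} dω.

f(t) = 5 e^{- 17 t^{2}}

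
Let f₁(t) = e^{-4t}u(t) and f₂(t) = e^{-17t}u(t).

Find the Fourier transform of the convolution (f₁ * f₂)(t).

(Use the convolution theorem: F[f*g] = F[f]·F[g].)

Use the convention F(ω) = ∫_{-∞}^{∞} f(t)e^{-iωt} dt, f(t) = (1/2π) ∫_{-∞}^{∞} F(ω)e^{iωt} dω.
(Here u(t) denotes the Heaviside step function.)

F[f₁*f₂](ω) = \frac{1}{\left(i \omega + 4\right) \left(i \omega + 17\right)}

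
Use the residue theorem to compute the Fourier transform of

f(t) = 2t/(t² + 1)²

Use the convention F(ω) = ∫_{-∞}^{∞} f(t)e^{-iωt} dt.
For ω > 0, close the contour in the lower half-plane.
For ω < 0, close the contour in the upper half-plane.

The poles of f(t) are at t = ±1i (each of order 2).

Let g(z) = f(z)e^{-iωz}; for large |z| the factor e^{-iωz} decays in the lower half-plane when ω > 0 and in the upper half-plane when ω < 0.

Case ω > 0 (lower half-plane, clockwise contour ⇒ F(ω) = -2πi·ΣRes):
  Res_{z = - i} g(z) = \frac{\omega e^{- \omega}}{2} (pole of order 2)
  F(ω) = -2πi·ΣRes = - i \pi \omega e^{- \omega}

Case ω < 0 (upper half-plane, counterclockwise contour ⇒ F(ω) = +2πi·ΣRes):
  Res_{z = i} g(z) = - \frac{\omega e^{\omega}}{2} (pole of order 2)
  F(ω) = 2πi·ΣRes = - i \pi \omega e^{\omega}

Both cases combine into a single formula in |ω|:

F(ω) = - i \pi \omega e^{- \left|{\omega}\right|}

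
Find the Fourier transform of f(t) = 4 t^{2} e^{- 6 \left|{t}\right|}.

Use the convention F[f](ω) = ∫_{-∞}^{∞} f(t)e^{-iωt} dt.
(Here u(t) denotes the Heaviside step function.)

F(ω) = \frac{288 \left(12 - \omega^{2}\right)}{\left(\omega^{2} + 36\right)^{3}}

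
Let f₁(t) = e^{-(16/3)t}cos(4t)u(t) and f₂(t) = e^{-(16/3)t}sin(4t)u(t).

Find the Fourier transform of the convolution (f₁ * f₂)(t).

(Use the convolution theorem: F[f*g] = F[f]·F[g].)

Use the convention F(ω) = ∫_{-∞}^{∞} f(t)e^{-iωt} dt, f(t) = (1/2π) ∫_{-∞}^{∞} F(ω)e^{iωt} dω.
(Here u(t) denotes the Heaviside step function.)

F[f₁*f₂](ω) = \frac{108 \left(3 i \omega + 16\right)}{\left(\left(3 i \omega + 16\right)^{2} + 144\right)^{2}}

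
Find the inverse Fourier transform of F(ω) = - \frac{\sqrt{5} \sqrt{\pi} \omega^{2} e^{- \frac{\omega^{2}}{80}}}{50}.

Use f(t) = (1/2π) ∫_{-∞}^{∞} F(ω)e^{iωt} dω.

f(t) = 4 \left(80 t^{2} - 2\right) e^{- 20 t^{2}}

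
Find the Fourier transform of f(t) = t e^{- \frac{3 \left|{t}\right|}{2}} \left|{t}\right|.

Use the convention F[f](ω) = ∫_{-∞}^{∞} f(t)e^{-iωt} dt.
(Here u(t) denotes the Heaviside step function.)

F(ω) = \frac{64 i \omega \left(4 \omega^{2} - 27\right)}{\left(4 \omega^{2} + 9\right)^{3}}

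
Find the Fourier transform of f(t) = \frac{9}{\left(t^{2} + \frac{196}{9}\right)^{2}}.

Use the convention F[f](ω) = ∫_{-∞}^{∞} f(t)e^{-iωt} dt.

F(ω) = \frac{81 \pi \left(14 \left|{\omega}\right| + 3\right) e^{- \frac{14 \left|{\omega}\right|}{3}}}{5488}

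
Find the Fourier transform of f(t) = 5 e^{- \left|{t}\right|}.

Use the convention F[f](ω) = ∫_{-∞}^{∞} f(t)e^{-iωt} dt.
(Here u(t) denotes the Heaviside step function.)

F(ω) = \frac{10}{\omega^{2} + 1}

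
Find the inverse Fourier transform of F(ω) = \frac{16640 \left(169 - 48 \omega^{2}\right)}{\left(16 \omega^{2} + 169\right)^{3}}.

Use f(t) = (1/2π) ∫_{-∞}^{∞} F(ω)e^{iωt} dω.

f(t) = 5 t^{2} e^{- \frac{13 \left|{t}\right|}{4}}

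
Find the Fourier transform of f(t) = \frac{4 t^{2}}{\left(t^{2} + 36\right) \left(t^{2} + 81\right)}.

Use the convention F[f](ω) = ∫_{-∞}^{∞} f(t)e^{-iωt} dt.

F(ω) = \frac{4 \pi \left(3 - 2 e^{3 \left|{\omega}\right|}\right) e^{- 9 \left|{\omega}\right|}}{15}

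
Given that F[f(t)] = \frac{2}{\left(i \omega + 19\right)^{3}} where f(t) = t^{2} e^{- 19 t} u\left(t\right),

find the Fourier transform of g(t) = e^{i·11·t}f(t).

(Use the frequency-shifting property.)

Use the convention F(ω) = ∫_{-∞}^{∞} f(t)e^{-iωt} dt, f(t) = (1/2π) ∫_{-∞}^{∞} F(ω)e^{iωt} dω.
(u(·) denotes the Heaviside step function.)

F[g](ω) = \frac{2}{\left(i \left(\omega - 11\right) + 19\right)^{3}}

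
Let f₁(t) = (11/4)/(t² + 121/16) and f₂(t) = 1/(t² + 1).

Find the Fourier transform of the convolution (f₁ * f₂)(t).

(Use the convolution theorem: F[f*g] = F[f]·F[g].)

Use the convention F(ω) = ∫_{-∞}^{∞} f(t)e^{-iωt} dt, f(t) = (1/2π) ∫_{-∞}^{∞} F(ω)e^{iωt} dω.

F[f₁*f₂](ω) = \pi^{2} e^{- \frac{15 \left|{\omega}\right|}{4}}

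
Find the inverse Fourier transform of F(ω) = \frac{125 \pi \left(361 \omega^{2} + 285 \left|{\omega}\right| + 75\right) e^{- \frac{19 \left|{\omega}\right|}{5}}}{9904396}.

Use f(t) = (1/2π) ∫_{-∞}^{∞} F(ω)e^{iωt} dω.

f(t) = \frac{2}{\left(t^{2} + \frac{361}{25}\right)^{3}}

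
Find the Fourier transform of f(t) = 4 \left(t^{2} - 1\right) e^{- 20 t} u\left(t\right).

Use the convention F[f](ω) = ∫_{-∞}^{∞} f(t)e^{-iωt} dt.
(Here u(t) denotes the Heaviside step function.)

F(ω) = \frac{4 \left(2 i \omega - \left(i \omega + 20\right)^{3} + 40\right)}{\left(i \omega + 20\right)^{4}}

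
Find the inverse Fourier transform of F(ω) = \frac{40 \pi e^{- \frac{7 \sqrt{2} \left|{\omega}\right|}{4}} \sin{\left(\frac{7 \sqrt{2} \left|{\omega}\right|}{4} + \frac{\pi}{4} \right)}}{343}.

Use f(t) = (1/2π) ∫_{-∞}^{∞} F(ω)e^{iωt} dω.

f(t) = \frac{5}{t^{4} + \frac{2401}{16}}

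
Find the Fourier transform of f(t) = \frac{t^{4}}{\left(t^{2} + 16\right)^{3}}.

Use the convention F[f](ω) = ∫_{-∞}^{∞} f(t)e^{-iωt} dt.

F(ω) = \frac{\pi \left(16 \omega^{2} - 20 \left|{\omega}\right| + 3\right) e^{- 4 \left|{\omega}\right|}}{32}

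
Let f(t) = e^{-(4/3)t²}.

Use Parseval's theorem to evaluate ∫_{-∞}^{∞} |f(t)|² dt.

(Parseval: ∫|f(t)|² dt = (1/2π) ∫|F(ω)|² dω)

∫|f(t)|² dt = \frac{\sqrt{6} \sqrt{\pi}}{4}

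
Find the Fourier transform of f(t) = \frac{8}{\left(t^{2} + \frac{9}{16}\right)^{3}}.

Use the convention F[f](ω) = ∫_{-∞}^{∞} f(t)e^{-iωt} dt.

F(ω) = \frac{64 \pi \left(3 \omega^{2} + 12 \left|{\omega}\right| + 16\right) e^{- \frac{3 \left|{\omega}\right|}{4}}}{81}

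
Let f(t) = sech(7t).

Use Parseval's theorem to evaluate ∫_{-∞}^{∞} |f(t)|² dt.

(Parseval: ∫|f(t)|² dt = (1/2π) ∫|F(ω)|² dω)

∫|f(t)|² dt = \frac{2}{7}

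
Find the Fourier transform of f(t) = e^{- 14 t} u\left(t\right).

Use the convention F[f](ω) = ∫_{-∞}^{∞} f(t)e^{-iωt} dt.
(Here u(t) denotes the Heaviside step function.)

F(ω) = \frac{1}{i \omega + 14}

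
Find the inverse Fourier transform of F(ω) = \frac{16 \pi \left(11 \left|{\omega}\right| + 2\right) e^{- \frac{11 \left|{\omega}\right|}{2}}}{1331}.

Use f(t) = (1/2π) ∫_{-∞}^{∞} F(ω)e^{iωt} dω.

f(t) = \frac{8}{\left(t^{2} + \frac{121}{4}\right)^{2}}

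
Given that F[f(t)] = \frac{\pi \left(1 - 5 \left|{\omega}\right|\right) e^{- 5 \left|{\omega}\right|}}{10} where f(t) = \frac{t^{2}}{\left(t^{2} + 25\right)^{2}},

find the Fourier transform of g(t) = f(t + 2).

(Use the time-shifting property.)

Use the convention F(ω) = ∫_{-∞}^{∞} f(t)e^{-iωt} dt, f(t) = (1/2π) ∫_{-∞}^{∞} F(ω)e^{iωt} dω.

F[g](ω) = - \frac{\pi \left(5 \left|{\omega}\right| - 1\right) e^{2 i \omega - 5 \left|{\omega}\right|}}{10}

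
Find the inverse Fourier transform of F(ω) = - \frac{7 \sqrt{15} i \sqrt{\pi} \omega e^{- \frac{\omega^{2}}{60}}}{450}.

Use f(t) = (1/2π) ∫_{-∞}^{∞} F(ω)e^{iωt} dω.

f(t) = 7 t e^{- 15 t^{2}}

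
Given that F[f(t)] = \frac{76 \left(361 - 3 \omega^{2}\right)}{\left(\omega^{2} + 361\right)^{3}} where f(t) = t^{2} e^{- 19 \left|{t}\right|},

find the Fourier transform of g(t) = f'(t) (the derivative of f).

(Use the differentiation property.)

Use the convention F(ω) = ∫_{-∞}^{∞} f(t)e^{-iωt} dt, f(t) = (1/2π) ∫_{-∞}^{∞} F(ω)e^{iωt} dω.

F[g](ω) = - \frac{76 i \omega \left(3 \omega^{2} - 361\right)}{\left(\omega^{2} + 361\right)^{3}}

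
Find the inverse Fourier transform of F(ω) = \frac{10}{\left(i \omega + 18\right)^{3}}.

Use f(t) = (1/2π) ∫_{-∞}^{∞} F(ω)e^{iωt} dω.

f(t) = 5 t^{2} e^{- 18 t} u\left(t\right)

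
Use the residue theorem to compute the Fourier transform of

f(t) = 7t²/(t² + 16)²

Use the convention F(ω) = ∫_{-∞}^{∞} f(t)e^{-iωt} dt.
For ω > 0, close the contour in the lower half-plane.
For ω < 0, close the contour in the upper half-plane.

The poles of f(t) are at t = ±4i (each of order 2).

Let g(z) = f(z)e^{-iωz}; for large |z| the factor e^{-iωz} decays in the lower half-plane when ω > 0 and in the upper half-plane when ω < 0.

Case ω > 0 (lower half-plane, clockwise contour ⇒ F(ω) = -2πi·ΣRes):
  Res_{z = - 4 i} g(z) = \frac{7 i \left(1 - 4 \omega\right) e^{- 4 \omega}}{16} (pole of order 2)
  F(ω) = -2πi·ΣRes = \frac{7 \pi \left(1 - 4 \omega\right) e^{- 4 \omega}}{8}

Case ω < 0 (upper half-plane, counterclockwise contour ⇒ F(ω) = +2πi·ΣRes):
  Res_{z = 4 i} g(z) = \frac{7 i \left(- 4 \omega - 1\right) e^{4 \omega}}{16} (pole of order 2)
  F(ω) = 2πi·ΣRes = \frac{7 \pi \left(4 \omega + 1\right) e^{4 \omega}}{8}

Both cases combine into a single formula in |ω|:

F(ω) = \frac{7 \pi \left(1 - 4 \left|{\omega}\right|\right) e^{- 4 \left|{\omega}\right|}}{8}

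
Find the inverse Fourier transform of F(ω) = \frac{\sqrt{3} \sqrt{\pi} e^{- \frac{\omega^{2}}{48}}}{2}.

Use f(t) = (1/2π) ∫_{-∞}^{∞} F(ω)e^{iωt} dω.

f(t) = 3 e^{- 12 t^{2}}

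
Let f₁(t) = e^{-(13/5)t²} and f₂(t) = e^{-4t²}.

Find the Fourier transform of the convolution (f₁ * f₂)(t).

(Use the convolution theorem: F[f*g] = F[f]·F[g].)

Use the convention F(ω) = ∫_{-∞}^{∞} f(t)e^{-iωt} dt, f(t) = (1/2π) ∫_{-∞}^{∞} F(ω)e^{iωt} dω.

F[f₁*f₂](ω) = \frac{\sqrt{65} \pi e^{- \frac{33 \omega^{2}}{208}}}{26}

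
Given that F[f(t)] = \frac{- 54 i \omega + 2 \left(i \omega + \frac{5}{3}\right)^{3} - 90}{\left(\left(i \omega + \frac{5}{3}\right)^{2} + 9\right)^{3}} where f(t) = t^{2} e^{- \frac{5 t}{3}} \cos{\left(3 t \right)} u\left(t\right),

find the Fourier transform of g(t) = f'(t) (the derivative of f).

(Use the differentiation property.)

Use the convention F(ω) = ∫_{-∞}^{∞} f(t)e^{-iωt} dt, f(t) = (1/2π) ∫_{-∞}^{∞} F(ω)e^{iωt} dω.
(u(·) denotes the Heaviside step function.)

F[g](ω) = - \frac{54 i \omega \left(729 i \omega - \left(3 i \omega + 5\right)^{3} + 1215\right)}{\left(\left(3 i \omega + 5\right)^{2} + 81\right)^{3}}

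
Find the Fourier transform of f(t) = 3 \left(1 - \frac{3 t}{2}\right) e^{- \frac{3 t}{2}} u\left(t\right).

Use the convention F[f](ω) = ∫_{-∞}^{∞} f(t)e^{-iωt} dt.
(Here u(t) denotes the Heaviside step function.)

F(ω) = \frac{12 i \omega}{- 4 \omega^{2} + 12 i \omega + 9}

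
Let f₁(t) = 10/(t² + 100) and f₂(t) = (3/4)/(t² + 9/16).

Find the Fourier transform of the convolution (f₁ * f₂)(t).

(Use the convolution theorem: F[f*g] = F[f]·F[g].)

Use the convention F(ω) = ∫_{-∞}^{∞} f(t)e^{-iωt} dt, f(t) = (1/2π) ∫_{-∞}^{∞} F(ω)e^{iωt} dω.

F[f₁*f₂](ω) = \pi^{2} e^{- \frac{43 \left|{\omega}\right|}{4}}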